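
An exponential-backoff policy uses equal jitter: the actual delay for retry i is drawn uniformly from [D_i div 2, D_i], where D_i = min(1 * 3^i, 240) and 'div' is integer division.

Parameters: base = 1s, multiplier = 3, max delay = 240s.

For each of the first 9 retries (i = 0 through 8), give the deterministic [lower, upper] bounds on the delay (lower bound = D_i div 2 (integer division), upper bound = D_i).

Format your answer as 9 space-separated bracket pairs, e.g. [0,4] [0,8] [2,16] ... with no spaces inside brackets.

Computing bounds per retry:
  i=0: D_i=min(1*3^0,240)=1, bounds=[0,1]
  i=1: D_i=min(1*3^1,240)=3, bounds=[1,3]
  i=2: D_i=min(1*3^2,240)=9, bounds=[4,9]
  i=3: D_i=min(1*3^3,240)=27, bounds=[13,27]
  i=4: D_i=min(1*3^4,240)=81, bounds=[40,81]
  i=5: D_i=min(1*3^5,240)=240, bounds=[120,240]
  i=6: D_i=min(1*3^6,240)=240, bounds=[120,240]
  i=7: D_i=min(1*3^7,240)=240, bounds=[120,240]
  i=8: D_i=min(1*3^8,240)=240, bounds=[120,240]

Answer: [0,1] [1,3] [4,9] [13,27] [40,81] [120,240] [120,240] [120,240] [120,240]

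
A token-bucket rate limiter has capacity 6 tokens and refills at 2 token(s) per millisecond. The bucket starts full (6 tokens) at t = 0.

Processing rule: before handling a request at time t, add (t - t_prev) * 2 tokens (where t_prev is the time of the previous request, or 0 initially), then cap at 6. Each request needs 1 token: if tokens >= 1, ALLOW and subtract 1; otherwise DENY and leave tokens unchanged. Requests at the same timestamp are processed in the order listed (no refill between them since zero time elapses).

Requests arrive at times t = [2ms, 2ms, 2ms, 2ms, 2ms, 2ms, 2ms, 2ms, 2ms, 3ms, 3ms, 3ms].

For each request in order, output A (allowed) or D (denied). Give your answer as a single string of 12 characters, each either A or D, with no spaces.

Answer: AAAAAADDDAAD

Derivation:
Simulating step by step:
  req#1 t=2ms: ALLOW
  req#2 t=2ms: ALLOW
  req#3 t=2ms: ALLOW
  req#4 t=2ms: ALLOW
  req#5 t=2ms: ALLOW
  req#6 t=2ms: ALLOW
  req#7 t=2ms: DENY
  req#8 t=2ms: DENY
  req#9 t=2ms: DENY
  req#10 t=3ms: ALLOW
  req#11 t=3ms: ALLOW
  req#12 t=3ms: DENY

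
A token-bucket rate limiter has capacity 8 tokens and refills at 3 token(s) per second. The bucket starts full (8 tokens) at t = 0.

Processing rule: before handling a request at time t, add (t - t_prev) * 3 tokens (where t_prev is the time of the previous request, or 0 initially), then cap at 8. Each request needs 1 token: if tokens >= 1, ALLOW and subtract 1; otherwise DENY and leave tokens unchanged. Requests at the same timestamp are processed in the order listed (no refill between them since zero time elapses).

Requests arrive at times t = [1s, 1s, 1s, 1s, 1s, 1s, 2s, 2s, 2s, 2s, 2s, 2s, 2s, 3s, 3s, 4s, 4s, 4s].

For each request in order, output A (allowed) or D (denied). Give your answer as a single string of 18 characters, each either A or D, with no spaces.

Simulating step by step:
  req#1 t=1s: ALLOW
  req#2 t=1s: ALLOW
  req#3 t=1s: ALLOW
  req#4 t=1s: ALLOW
  req#5 t=1s: ALLOW
  req#6 t=1s: ALLOW
  req#7 t=2s: ALLOW
  req#8 t=2s: ALLOW
  req#9 t=2s: ALLOW
  req#10 t=2s: ALLOW
  req#11 t=2s: ALLOW
  req#12 t=2s: DENY
  req#13 t=2s: DENY
  req#14 t=3s: ALLOW
  req#15 t=3s: ALLOW
  req#16 t=4s: ALLOW
  req#17 t=4s: ALLOW
  req#18 t=4s: ALLOW

Answer: AAAAAAAAAAADDAAAAA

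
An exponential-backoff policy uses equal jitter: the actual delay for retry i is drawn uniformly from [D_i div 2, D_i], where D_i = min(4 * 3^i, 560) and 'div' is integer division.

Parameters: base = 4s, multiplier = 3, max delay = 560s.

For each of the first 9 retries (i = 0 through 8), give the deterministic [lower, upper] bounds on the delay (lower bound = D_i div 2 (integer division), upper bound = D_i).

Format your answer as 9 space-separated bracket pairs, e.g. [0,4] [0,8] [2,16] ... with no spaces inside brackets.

Computing bounds per retry:
  i=0: D_i=min(4*3^0,560)=4, bounds=[2,4]
  i=1: D_i=min(4*3^1,560)=12, bounds=[6,12]
  i=2: D_i=min(4*3^2,560)=36, bounds=[18,36]
  i=3: D_i=min(4*3^3,560)=108, bounds=[54,108]
  i=4: D_i=min(4*3^4,560)=324, bounds=[162,324]
  i=5: D_i=min(4*3^5,560)=560, bounds=[280,560]
  i=6: D_i=min(4*3^6,560)=560, bounds=[280,560]
  i=7: D_i=min(4*3^7,560)=560, bounds=[280,560]
  i=8: D_i=min(4*3^8,560)=560, bounds=[280,560]

Answer: [2,4] [6,12] [18,36] [54,108] [162,324] [280,560] [280,560] [280,560] [280,560]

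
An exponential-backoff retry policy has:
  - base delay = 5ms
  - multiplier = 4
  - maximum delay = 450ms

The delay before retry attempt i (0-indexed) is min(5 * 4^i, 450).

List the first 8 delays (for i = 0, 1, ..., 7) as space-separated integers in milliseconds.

Answer: 5 20 80 320 450 450 450 450

Derivation:
Computing each delay:
  i=0: min(5*4^0, 450) = 5
  i=1: min(5*4^1, 450) = 20
  i=2: min(5*4^2, 450) = 80
  i=3: min(5*4^3, 450) = 320
  i=4: min(5*4^4, 450) = 450
  i=5: min(5*4^5, 450) = 450
  i=6: min(5*4^6, 450) = 450
  i=7: min(5*4^7, 450) = 450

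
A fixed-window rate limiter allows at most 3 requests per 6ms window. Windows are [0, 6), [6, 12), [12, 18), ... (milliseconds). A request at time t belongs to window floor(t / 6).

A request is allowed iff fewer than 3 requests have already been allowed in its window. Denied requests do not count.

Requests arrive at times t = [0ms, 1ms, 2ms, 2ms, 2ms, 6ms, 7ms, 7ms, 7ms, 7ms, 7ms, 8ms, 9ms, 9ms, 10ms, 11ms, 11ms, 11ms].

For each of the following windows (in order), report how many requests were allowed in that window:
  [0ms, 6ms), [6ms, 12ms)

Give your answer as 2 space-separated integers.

Answer: 3 3

Derivation:
Processing requests:
  req#1 t=0ms (window 0): ALLOW
  req#2 t=1ms (window 0): ALLOW
  req#3 t=2ms (window 0): ALLOW
  req#4 t=2ms (window 0): DENY
  req#5 t=2ms (window 0): DENY
  req#6 t=6ms (window 1): ALLOW
  req#7 t=7ms (window 1): ALLOW
  req#8 t=7ms (window 1): ALLOW
  req#9 t=7ms (window 1): DENY
  req#10 t=7ms (window 1): DENY
  req#11 t=7ms (window 1): DENY
  req#12 t=8ms (window 1): DENY
  req#13 t=9ms (window 1): DENY
  req#14 t=9ms (window 1): DENY
  req#15 t=10ms (window 1): DENY
  req#16 t=11ms (window 1): DENY
  req#17 t=11ms (window 1): DENY
  req#18 t=11ms (window 1): DENY

Allowed counts by window: 3 3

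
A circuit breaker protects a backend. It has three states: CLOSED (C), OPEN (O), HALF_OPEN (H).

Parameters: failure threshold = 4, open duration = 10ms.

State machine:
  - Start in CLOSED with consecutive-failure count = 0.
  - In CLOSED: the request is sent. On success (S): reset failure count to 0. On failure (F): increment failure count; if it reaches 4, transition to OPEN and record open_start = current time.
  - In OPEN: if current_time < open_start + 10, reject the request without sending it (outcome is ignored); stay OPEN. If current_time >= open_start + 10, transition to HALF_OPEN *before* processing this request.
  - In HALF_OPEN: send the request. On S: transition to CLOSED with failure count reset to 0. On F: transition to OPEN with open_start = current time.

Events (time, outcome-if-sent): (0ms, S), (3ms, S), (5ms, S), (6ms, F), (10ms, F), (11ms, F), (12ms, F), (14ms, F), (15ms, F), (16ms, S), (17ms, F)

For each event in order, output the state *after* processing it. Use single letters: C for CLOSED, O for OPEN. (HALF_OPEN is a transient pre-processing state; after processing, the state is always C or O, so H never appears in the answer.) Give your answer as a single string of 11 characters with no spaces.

Answer: CCCCCCOOOOO

Derivation:
State after each event:
  event#1 t=0ms outcome=S: state=CLOSED
  event#2 t=3ms outcome=S: state=CLOSED
  event#3 t=5ms outcome=S: state=CLOSED
  event#4 t=6ms outcome=F: state=CLOSED
  event#5 t=10ms outcome=F: state=CLOSED
  event#6 t=11ms outcome=F: state=CLOSED
  event#7 t=12ms outcome=F: state=OPEN
  event#8 t=14ms outcome=F: state=OPEN
  event#9 t=15ms outcome=F: state=OPEN
  event#10 t=16ms outcome=S: state=OPEN
  event#11 t=17ms outcome=F: state=OPEN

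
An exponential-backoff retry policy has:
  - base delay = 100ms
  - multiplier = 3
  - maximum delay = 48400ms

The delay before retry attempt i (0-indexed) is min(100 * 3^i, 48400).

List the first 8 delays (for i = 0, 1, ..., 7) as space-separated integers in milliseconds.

Computing each delay:
  i=0: min(100*3^0, 48400) = 100
  i=1: min(100*3^1, 48400) = 300
  i=2: min(100*3^2, 48400) = 900
  i=3: min(100*3^3, 48400) = 2700
  i=4: min(100*3^4, 48400) = 8100
  i=5: min(100*3^5, 48400) = 24300
  i=6: min(100*3^6, 48400) = 48400
  i=7: min(100*3^7, 48400) = 48400

Answer: 100 300 900 2700 8100 24300 48400 48400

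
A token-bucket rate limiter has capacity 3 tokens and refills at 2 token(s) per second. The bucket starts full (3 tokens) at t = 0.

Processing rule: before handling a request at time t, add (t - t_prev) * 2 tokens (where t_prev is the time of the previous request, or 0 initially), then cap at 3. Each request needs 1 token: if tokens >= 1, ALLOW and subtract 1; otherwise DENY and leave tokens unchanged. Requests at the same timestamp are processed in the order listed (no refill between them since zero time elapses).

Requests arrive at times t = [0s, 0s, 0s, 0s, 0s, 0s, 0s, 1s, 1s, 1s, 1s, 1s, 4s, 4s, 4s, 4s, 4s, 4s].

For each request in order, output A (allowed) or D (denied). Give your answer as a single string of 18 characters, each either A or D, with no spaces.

Answer: AAADDDDAADDDAAADDD

Derivation:
Simulating step by step:
  req#1 t=0s: ALLOW
  req#2 t=0s: ALLOW
  req#3 t=0s: ALLOW
  req#4 t=0s: DENY
  req#5 t=0s: DENY
  req#6 t=0s: DENY
  req#7 t=0s: DENY
  req#8 t=1s: ALLOW
  req#9 t=1s: ALLOW
  req#10 t=1s: DENY
  req#11 t=1s: DENY
  req#12 t=1s: DENY
  req#13 t=4s: ALLOW
  req#14 t=4s: ALLOW
  req#15 t=4s: ALLOW
  req#16 t=4s: DENY
  req#17 t=4s: DENY
  req#18 t=4s: DENY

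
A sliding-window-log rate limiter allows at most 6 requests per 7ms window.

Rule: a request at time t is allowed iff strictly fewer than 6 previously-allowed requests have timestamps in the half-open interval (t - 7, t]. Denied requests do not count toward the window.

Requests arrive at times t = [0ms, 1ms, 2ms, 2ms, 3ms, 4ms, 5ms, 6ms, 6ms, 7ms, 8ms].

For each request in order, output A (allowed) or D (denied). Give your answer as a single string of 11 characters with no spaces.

Answer: AAAAAADDDAA

Derivation:
Tracking allowed requests in the window:
  req#1 t=0ms: ALLOW
  req#2 t=1ms: ALLOW
  req#3 t=2ms: ALLOW
  req#4 t=2ms: ALLOW
  req#5 t=3ms: ALLOW
  req#6 t=4ms: ALLOW
  req#7 t=5ms: DENY
  req#8 t=6ms: DENY
  req#9 t=6ms: DENY
  req#10 t=7ms: ALLOW
  req#11 t=8ms: ALLOW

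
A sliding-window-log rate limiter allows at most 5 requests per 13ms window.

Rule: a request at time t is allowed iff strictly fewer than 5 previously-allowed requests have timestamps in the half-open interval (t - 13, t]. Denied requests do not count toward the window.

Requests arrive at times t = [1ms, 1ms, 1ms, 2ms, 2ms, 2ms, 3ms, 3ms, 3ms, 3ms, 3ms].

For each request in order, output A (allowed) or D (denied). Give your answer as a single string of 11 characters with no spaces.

Answer: AAAAADDDDDD

Derivation:
Tracking allowed requests in the window:
  req#1 t=1ms: ALLOW
  req#2 t=1ms: ALLOW
  req#3 t=1ms: ALLOW
  req#4 t=2ms: ALLOW
  req#5 t=2ms: ALLOW
  req#6 t=2ms: DENY
  req#7 t=3ms: DENY
  req#8 t=3ms: DENY
  req#9 t=3ms: DENY
  req#10 t=3ms: DENY
  req#11 t=3ms: DENY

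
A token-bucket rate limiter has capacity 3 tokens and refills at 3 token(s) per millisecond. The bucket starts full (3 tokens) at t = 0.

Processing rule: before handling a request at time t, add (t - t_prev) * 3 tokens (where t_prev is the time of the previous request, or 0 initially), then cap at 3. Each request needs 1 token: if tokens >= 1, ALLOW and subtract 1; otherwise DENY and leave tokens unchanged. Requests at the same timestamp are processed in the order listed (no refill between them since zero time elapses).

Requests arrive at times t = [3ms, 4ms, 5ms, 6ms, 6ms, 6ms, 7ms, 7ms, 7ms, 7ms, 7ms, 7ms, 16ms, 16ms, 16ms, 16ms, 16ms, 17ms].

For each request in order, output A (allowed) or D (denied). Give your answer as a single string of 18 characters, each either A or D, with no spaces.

Answer: AAAAAAAAADDDAAADDA

Derivation:
Simulating step by step:
  req#1 t=3ms: ALLOW
  req#2 t=4ms: ALLOW
  req#3 t=5ms: ALLOW
  req#4 t=6ms: ALLOW
  req#5 t=6ms: ALLOW
  req#6 t=6ms: ALLOW
  req#7 t=7ms: ALLOW
  req#8 t=7ms: ALLOW
  req#9 t=7ms: ALLOW
  req#10 t=7ms: DENY
  req#11 t=7ms: DENY
  req#12 t=7ms: DENY
  req#13 t=16ms: ALLOW
  req#14 t=16ms: ALLOW
  req#15 t=16ms: ALLOW
  req#16 t=16ms: DENY
  req#17 t=16ms: DENY
  req#18 t=17ms: ALLOW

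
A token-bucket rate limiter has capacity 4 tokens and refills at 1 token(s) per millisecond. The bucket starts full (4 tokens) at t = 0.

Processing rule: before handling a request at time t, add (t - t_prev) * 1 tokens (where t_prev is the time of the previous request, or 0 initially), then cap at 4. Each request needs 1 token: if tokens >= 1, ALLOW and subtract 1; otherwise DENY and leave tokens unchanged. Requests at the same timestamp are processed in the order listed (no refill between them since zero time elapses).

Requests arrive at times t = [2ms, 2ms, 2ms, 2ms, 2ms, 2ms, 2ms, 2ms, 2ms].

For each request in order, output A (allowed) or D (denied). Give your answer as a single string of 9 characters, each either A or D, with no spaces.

Simulating step by step:
  req#1 t=2ms: ALLOW
  req#2 t=2ms: ALLOW
  req#3 t=2ms: ALLOW
  req#4 t=2ms: ALLOW
  req#5 t=2ms: DENY
  req#6 t=2ms: DENY
  req#7 t=2ms: DENY
  req#8 t=2ms: DENY
  req#9 t=2ms: DENY

Answer: AAAADDDDD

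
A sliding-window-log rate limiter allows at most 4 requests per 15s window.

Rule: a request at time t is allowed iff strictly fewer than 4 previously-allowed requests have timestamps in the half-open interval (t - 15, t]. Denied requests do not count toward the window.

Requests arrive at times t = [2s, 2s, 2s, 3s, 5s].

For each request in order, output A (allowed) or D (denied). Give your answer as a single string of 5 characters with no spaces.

Answer: AAAAD

Derivation:
Tracking allowed requests in the window:
  req#1 t=2s: ALLOW
  req#2 t=2s: ALLOW
  req#3 t=2s: ALLOW
  req#4 t=3s: ALLOW
  req#5 t=5s: DENY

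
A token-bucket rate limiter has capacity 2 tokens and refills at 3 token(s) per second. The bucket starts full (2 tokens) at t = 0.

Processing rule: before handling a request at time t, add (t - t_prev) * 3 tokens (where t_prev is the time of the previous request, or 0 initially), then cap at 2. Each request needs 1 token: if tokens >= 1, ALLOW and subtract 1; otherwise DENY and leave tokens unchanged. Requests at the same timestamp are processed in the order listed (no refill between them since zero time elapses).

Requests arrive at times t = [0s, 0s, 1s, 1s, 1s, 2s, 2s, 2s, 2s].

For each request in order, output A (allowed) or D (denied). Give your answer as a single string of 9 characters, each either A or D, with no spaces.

Simulating step by step:
  req#1 t=0s: ALLOW
  req#2 t=0s: ALLOW
  req#3 t=1s: ALLOW
  req#4 t=1s: ALLOW
  req#5 t=1s: DENY
  req#6 t=2s: ALLOW
  req#7 t=2s: ALLOW
  req#8 t=2s: DENY
  req#9 t=2s: DENY

Answer: AAAADAADD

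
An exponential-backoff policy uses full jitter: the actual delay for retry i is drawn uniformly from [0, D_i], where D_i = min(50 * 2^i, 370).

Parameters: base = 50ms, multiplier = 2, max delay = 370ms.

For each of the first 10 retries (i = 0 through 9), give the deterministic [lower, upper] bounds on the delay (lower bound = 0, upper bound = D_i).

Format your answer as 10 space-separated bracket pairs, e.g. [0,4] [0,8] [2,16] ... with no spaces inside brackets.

Answer: [0,50] [0,100] [0,200] [0,370] [0,370] [0,370] [0,370] [0,370] [0,370] [0,370]

Derivation:
Computing bounds per retry:
  i=0: D_i=min(50*2^0,370)=50, bounds=[0,50]
  i=1: D_i=min(50*2^1,370)=100, bounds=[0,100]
  i=2: D_i=min(50*2^2,370)=200, bounds=[0,200]
  i=3: D_i=min(50*2^3,370)=370, bounds=[0,370]
  i=4: D_i=min(50*2^4,370)=370, bounds=[0,370]
  i=5: D_i=min(50*2^5,370)=370, bounds=[0,370]
  i=6: D_i=min(50*2^6,370)=370, bounds=[0,370]
  i=7: D_i=min(50*2^7,370)=370, bounds=[0,370]
  i=8: D_i=min(50*2^8,370)=370, bounds=[0,370]
  i=9: D_i=min(50*2^9,370)=370, bounds=[0,370]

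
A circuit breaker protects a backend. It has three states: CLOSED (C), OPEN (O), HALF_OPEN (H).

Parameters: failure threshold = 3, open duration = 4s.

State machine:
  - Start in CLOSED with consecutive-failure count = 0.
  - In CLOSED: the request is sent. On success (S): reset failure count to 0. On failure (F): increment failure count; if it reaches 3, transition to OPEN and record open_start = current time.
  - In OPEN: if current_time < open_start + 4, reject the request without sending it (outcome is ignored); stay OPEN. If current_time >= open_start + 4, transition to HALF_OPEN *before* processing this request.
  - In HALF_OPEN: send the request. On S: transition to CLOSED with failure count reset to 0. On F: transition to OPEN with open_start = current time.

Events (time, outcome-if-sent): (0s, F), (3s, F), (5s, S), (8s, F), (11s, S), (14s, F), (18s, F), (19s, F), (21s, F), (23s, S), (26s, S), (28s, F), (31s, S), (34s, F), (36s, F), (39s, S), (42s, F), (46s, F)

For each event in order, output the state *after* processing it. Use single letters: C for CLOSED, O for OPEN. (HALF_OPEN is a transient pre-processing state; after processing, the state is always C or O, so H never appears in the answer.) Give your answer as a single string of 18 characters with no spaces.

Answer: CCCCCCCOOCCCCCCCCC

Derivation:
State after each event:
  event#1 t=0s outcome=F: state=CLOSED
  event#2 t=3s outcome=F: state=CLOSED
  event#3 t=5s outcome=S: state=CLOSED
  event#4 t=8s outcome=F: state=CLOSED
  event#5 t=11s outcome=S: state=CLOSED
  event#6 t=14s outcome=F: state=CLOSED
  event#7 t=18s outcome=F: state=CLOSED
  event#8 t=19s outcome=F: state=OPEN
  event#9 t=21s outcome=F: state=OPEN
  event#10 t=23s outcome=S: state=CLOSED
  event#11 t=26s outcome=S: state=CLOSED
  event#12 t=28s outcome=F: state=CLOSED
  event#13 t=31s outcome=S: state=CLOSED
  event#14 t=34s outcome=F: state=CLOSED
  event#15 t=36s outcome=F: state=CLOSED
  event#16 t=39s outcome=S: state=CLOSED
  event#17 t=42s outcome=F: state=CLOSED
  event#18 t=46s outcome=F: state=CLOSED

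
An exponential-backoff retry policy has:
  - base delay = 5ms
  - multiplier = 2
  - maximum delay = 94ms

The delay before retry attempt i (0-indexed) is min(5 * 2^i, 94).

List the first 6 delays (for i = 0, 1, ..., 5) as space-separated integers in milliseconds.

Answer: 5 10 20 40 80 94

Derivation:
Computing each delay:
  i=0: min(5*2^0, 94) = 5
  i=1: min(5*2^1, 94) = 10
  i=2: min(5*2^2, 94) = 20
  i=3: min(5*2^3, 94) = 40
  i=4: min(5*2^4, 94) = 80
  i=5: min(5*2^5, 94) = 94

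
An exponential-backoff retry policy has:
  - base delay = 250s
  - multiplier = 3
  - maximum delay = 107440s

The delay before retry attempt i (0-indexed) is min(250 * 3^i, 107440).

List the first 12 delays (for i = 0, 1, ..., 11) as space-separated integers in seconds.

Computing each delay:
  i=0: min(250*3^0, 107440) = 250
  i=1: min(250*3^1, 107440) = 750
  i=2: min(250*3^2, 107440) = 2250
  i=3: min(250*3^3, 107440) = 6750
  i=4: min(250*3^4, 107440) = 20250
  i=5: min(250*3^5, 107440) = 60750
  i=6: min(250*3^6, 107440) = 107440
  i=7: min(250*3^7, 107440) = 107440
  i=8: min(250*3^8, 107440) = 107440
  i=9: min(250*3^9, 107440) = 107440
  i=10: min(250*3^10, 107440) = 107440
  i=11: min(250*3^11, 107440) = 107440

Answer: 250 750 2250 6750 20250 60750 107440 107440 107440 107440 107440 107440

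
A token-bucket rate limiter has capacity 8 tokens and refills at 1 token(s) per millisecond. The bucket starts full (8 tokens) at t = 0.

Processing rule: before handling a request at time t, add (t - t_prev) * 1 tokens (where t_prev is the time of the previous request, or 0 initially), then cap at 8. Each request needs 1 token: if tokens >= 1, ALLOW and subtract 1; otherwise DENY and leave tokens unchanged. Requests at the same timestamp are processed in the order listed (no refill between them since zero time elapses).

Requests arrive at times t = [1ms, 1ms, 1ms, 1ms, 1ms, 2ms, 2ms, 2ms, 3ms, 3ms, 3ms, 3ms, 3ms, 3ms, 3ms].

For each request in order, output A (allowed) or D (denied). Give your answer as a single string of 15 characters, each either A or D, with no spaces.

Answer: AAAAAAAAAADDDDD

Derivation:
Simulating step by step:
  req#1 t=1ms: ALLOW
  req#2 t=1ms: ALLOW
  req#3 t=1ms: ALLOW
  req#4 t=1ms: ALLOW
  req#5 t=1ms: ALLOW
  req#6 t=2ms: ALLOW
  req#7 t=2ms: ALLOW
  req#8 t=2ms: ALLOW
  req#9 t=3ms: ALLOW
  req#10 t=3ms: ALLOW
  req#11 t=3ms: DENY
  req#12 t=3ms: DENY
  req#13 t=3ms: DENY
  req#14 t=3ms: DENY
  req#15 t=3ms: DENY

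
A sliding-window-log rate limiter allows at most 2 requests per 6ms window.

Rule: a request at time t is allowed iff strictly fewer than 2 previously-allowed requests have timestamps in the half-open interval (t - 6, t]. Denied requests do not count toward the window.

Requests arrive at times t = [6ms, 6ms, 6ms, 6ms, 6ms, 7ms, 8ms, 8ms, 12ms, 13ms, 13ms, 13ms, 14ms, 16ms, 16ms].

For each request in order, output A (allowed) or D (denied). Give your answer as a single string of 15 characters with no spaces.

Answer: AADDDDDDAADDDDD

Derivation:
Tracking allowed requests in the window:
  req#1 t=6ms: ALLOW
  req#2 t=6ms: ALLOW
  req#3 t=6ms: DENY
  req#4 t=6ms: DENY
  req#5 t=6ms: DENY
  req#6 t=7ms: DENY
  req#7 t=8ms: DENY
  req#8 t=8ms: DENY
  req#9 t=12ms: ALLOW
  req#10 t=13ms: ALLOW
  req#11 t=13ms: DENY
  req#12 t=13ms: DENY
  req#13 t=14ms: DENY
  req#14 t=16ms: DENY
  req#15 t=16ms: DENY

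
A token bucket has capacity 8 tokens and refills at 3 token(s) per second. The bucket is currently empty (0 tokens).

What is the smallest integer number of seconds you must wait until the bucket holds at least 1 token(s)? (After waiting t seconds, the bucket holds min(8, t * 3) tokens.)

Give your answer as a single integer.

Need t * 3 >= 1, so t >= 1/3.
Smallest integer t = ceil(1/3) = 1.

Answer: 1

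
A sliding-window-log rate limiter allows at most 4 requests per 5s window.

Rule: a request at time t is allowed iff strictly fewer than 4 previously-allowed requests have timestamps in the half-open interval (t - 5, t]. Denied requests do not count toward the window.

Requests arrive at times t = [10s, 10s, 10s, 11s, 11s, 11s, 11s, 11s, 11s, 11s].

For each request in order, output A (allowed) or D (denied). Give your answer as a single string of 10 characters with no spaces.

Answer: AAAADDDDDD

Derivation:
Tracking allowed requests in the window:
  req#1 t=10s: ALLOW
  req#2 t=10s: ALLOW
  req#3 t=10s: ALLOW
  req#4 t=11s: ALLOW
  req#5 t=11s: DENY
  req#6 t=11s: DENY
  req#7 t=11s: DENY
  req#8 t=11s: DENY
  req#9 t=11s: DENY
  req#10 t=11s: DENY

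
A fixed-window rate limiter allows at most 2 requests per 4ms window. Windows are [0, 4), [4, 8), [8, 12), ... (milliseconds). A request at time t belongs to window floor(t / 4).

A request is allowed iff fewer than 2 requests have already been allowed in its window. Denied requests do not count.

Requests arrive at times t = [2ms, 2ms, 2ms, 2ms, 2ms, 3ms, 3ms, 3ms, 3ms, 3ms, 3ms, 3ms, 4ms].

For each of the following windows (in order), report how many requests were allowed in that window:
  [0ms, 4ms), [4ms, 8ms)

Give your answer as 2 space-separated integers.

Processing requests:
  req#1 t=2ms (window 0): ALLOW
  req#2 t=2ms (window 0): ALLOW
  req#3 t=2ms (window 0): DENY
  req#4 t=2ms (window 0): DENY
  req#5 t=2ms (window 0): DENY
  req#6 t=3ms (window 0): DENY
  req#7 t=3ms (window 0): DENY
  req#8 t=3ms (window 0): DENY
  req#9 t=3ms (window 0): DENY
  req#10 t=3ms (window 0): DENY
  req#11 t=3ms (window 0): DENY
  req#12 t=3ms (window 0): DENY
  req#13 t=4ms (window 1): ALLOW

Allowed counts by window: 2 1

Answer: 2 1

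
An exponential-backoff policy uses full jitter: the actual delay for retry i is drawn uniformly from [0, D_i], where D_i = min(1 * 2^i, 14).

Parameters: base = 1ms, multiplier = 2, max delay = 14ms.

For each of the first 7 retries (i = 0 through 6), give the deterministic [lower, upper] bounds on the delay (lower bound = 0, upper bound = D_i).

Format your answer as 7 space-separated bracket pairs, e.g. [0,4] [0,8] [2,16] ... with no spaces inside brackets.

Computing bounds per retry:
  i=0: D_i=min(1*2^0,14)=1, bounds=[0,1]
  i=1: D_i=min(1*2^1,14)=2, bounds=[0,2]
  i=2: D_i=min(1*2^2,14)=4, bounds=[0,4]
  i=3: D_i=min(1*2^3,14)=8, bounds=[0,8]
  i=4: D_i=min(1*2^4,14)=14, bounds=[0,14]
  i=5: D_i=min(1*2^5,14)=14, bounds=[0,14]
  i=6: D_i=min(1*2^6,14)=14, bounds=[0,14]

Answer: [0,1] [0,2] [0,4] [0,8] [0,14] [0,14] [0,14]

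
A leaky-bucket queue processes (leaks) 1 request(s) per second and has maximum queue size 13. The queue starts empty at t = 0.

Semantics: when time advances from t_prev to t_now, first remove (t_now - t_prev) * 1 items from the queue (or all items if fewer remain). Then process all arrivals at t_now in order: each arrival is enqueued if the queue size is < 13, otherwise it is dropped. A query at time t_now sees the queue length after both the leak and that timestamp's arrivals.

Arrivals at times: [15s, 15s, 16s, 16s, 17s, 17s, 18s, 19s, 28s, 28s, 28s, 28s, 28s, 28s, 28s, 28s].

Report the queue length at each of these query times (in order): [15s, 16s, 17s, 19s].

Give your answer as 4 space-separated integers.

Answer: 2 3 4 4

Derivation:
Queue lengths at query times:
  query t=15s: backlog = 2
  query t=16s: backlog = 3
  query t=17s: backlog = 4
  query t=19s: backlog = 4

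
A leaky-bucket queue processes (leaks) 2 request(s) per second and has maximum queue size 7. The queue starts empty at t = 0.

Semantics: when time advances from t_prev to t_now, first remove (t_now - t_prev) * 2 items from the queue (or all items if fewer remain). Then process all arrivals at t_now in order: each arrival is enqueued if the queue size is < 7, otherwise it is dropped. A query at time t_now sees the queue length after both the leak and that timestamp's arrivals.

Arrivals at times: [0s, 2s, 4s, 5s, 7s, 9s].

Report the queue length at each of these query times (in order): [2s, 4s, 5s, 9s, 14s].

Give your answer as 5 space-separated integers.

Queue lengths at query times:
  query t=2s: backlog = 1
  query t=4s: backlog = 1
  query t=5s: backlog = 1
  query t=9s: backlog = 1
  query t=14s: backlog = 0

Answer: 1 1 1 1 0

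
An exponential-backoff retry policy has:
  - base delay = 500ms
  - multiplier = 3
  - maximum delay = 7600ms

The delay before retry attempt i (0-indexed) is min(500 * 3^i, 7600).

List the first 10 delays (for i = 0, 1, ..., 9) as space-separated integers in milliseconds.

Answer: 500 1500 4500 7600 7600 7600 7600 7600 7600 7600

Derivation:
Computing each delay:
  i=0: min(500*3^0, 7600) = 500
  i=1: min(500*3^1, 7600) = 1500
  i=2: min(500*3^2, 7600) = 4500
  i=3: min(500*3^3, 7600) = 7600
  i=4: min(500*3^4, 7600) = 7600
  i=5: min(500*3^5, 7600) = 7600
  i=6: min(500*3^6, 7600) = 7600
  i=7: min(500*3^7, 7600) = 7600
  i=8: min(500*3^8, 7600) = 7600
  i=9: min(500*3^9, 7600) = 7600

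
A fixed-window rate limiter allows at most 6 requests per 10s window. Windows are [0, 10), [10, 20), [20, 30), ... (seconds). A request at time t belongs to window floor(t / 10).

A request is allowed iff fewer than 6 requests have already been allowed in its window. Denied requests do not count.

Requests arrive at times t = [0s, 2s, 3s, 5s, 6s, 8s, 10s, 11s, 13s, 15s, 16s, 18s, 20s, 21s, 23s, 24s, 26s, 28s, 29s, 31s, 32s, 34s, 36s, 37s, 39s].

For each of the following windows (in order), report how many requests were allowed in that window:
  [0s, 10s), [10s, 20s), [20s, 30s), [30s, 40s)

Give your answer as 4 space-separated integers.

Answer: 6 6 6 6

Derivation:
Processing requests:
  req#1 t=0s (window 0): ALLOW
  req#2 t=2s (window 0): ALLOW
  req#3 t=3s (window 0): ALLOW
  req#4 t=5s (window 0): ALLOW
  req#5 t=6s (window 0): ALLOW
  req#6 t=8s (window 0): ALLOW
  req#7 t=10s (window 1): ALLOW
  req#8 t=11s (window 1): ALLOW
  req#9 t=13s (window 1): ALLOW
  req#10 t=15s (window 1): ALLOW
  req#11 t=16s (window 1): ALLOW
  req#12 t=18s (window 1): ALLOW
  req#13 t=20s (window 2): ALLOW
  req#14 t=21s (window 2): ALLOW
  req#15 t=23s (window 2): ALLOW
  req#16 t=24s (window 2): ALLOW
  req#17 t=26s (window 2): ALLOW
  req#18 t=28s (window 2): ALLOW
  req#19 t=29s (window 2): DENY
  req#20 t=31s (window 3): ALLOW
  req#21 t=32s (window 3): ALLOW
  req#22 t=34s (window 3): ALLOW
  req#23 t=36s (window 3): ALLOW
  req#24 t=37s (window 3): ALLOW
  req#25 t=39s (window 3): ALLOW

Allowed counts by window: 6 6 6 6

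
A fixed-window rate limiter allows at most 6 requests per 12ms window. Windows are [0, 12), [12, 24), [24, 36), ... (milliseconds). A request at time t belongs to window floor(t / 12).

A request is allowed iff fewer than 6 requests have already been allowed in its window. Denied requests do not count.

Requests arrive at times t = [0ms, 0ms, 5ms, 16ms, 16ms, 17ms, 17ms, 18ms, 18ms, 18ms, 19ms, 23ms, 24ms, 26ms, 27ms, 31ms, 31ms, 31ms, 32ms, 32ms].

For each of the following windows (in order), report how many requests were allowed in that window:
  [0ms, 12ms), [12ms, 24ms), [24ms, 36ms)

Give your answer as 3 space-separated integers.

Answer: 3 6 6

Derivation:
Processing requests:
  req#1 t=0ms (window 0): ALLOW
  req#2 t=0ms (window 0): ALLOW
  req#3 t=5ms (window 0): ALLOW
  req#4 t=16ms (window 1): ALLOW
  req#5 t=16ms (window 1): ALLOW
  req#6 t=17ms (window 1): ALLOW
  req#7 t=17ms (window 1): ALLOW
  req#8 t=18ms (window 1): ALLOW
  req#9 t=18ms (window 1): ALLOW
  req#10 t=18ms (window 1): DENY
  req#11 t=19ms (window 1): DENY
  req#12 t=23ms (window 1): DENY
  req#13 t=24ms (window 2): ALLOW
  req#14 t=26ms (window 2): ALLOW
  req#15 t=27ms (window 2): ALLOW
  req#16 t=31ms (window 2): ALLOW
  req#17 t=31ms (window 2): ALLOW
  req#18 t=31ms (window 2): ALLOW
  req#19 t=32ms (window 2): DENY
  req#20 t=32ms (window 2): DENY

Allowed counts by window: 3 6 6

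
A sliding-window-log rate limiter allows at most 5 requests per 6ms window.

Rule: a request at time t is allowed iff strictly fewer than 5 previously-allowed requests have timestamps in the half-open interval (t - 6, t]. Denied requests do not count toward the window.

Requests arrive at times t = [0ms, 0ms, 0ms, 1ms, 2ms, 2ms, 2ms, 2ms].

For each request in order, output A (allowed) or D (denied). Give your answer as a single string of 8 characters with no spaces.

Answer: AAAAADDD

Derivation:
Tracking allowed requests in the window:
  req#1 t=0ms: ALLOW
  req#2 t=0ms: ALLOW
  req#3 t=0ms: ALLOW
  req#4 t=1ms: ALLOW
  req#5 t=2ms: ALLOW
  req#6 t=2ms: DENY
  req#7 t=2ms: DENY
  req#8 t=2ms: DENY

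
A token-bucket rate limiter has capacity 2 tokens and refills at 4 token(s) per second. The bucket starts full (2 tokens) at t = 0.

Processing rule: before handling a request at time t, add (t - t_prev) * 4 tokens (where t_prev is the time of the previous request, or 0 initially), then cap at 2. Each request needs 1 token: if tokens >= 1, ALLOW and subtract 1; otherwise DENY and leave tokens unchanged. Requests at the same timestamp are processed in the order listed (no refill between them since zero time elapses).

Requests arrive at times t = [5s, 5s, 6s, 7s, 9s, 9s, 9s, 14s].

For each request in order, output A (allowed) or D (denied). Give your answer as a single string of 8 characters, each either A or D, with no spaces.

Simulating step by step:
  req#1 t=5s: ALLOW
  req#2 t=5s: ALLOW
  req#3 t=6s: ALLOW
  req#4 t=7s: ALLOW
  req#5 t=9s: ALLOW
  req#6 t=9s: ALLOW
  req#7 t=9s: DENY
  req#8 t=14s: ALLOW

Answer: AAAAAADA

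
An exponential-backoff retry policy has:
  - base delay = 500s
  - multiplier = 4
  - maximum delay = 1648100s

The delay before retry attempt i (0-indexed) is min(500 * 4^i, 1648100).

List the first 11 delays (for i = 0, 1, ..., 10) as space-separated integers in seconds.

Computing each delay:
  i=0: min(500*4^0, 1648100) = 500
  i=1: min(500*4^1, 1648100) = 2000
  i=2: min(500*4^2, 1648100) = 8000
  i=3: min(500*4^3, 1648100) = 32000
  i=4: min(500*4^4, 1648100) = 128000
  i=5: min(500*4^5, 1648100) = 512000
  i=6: min(500*4^6, 1648100) = 1648100
  i=7: min(500*4^7, 1648100) = 1648100
  i=8: min(500*4^8, 1648100) = 1648100
  i=9: min(500*4^9, 1648100) = 1648100
  i=10: min(500*4^10, 1648100) = 1648100

Answer: 500 2000 8000 32000 128000 512000 1648100 1648100 1648100 1648100 1648100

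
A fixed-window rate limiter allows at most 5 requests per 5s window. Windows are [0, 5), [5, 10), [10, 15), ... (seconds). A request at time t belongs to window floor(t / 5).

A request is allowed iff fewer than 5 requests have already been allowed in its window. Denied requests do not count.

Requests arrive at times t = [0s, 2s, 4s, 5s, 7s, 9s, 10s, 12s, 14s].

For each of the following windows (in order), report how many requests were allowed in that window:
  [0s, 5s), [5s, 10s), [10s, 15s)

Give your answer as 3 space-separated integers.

Processing requests:
  req#1 t=0s (window 0): ALLOW
  req#2 t=2s (window 0): ALLOW
  req#3 t=4s (window 0): ALLOW
  req#4 t=5s (window 1): ALLOW
  req#5 t=7s (window 1): ALLOW
  req#6 t=9s (window 1): ALLOW
  req#7 t=10s (window 2): ALLOW
  req#8 t=12s (window 2): ALLOW
  req#9 t=14s (window 2): ALLOW

Allowed counts by window: 3 3 3

Answer: 3 3 3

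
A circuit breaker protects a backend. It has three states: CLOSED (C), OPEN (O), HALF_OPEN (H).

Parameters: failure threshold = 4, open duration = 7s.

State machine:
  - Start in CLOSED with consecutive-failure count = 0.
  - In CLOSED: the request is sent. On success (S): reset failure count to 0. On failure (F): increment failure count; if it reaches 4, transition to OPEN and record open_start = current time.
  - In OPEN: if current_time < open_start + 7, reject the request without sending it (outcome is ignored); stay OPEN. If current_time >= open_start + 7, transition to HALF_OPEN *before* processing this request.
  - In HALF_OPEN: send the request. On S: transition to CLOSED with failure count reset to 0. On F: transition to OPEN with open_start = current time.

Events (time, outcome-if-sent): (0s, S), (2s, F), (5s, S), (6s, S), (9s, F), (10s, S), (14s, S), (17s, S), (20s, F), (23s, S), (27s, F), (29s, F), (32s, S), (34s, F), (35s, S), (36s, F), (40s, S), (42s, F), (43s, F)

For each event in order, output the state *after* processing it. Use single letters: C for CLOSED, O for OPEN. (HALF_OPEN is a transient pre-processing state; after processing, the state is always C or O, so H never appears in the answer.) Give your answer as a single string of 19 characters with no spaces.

Answer: CCCCCCCCCCCCCCCCCCC

Derivation:
State after each event:
  event#1 t=0s outcome=S: state=CLOSED
  event#2 t=2s outcome=F: state=CLOSED
  event#3 t=5s outcome=S: state=CLOSED
  event#4 t=6s outcome=S: state=CLOSED
  event#5 t=9s outcome=F: state=CLOSED
  event#6 t=10s outcome=S: state=CLOSED
  event#7 t=14s outcome=S: state=CLOSED
  event#8 t=17s outcome=S: state=CLOSED
  event#9 t=20s outcome=F: state=CLOSED
  event#10 t=23s outcome=S: state=CLOSED
  event#11 t=27s outcome=F: state=CLOSED
  event#12 t=29s outcome=F: state=CLOSED
  event#13 t=32s outcome=S: state=CLOSED
  event#14 t=34s outcome=F: state=CLOSED
  event#15 t=35s outcome=S: state=CLOSED
  event#16 t=36s outcome=F: state=CLOSED
  event#17 t=40s outcome=S: state=CLOSED
  event#18 t=42s outcome=F: state=CLOSED
  event#19 t=43s outcome=F: state=CLOSED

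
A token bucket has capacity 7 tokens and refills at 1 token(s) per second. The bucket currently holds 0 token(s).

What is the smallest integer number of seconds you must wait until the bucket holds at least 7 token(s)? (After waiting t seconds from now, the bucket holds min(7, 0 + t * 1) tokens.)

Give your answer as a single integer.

Answer: 7

Derivation:
Need 0 + t * 1 >= 7, so t >= 7/1.
Smallest integer t = ceil(7/1) = 7.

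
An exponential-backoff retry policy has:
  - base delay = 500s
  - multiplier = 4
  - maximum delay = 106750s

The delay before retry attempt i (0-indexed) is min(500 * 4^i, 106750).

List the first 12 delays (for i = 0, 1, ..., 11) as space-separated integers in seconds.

Answer: 500 2000 8000 32000 106750 106750 106750 106750 106750 106750 106750 106750

Derivation:
Computing each delay:
  i=0: min(500*4^0, 106750) = 500
  i=1: min(500*4^1, 106750) = 2000
  i=2: min(500*4^2, 106750) = 8000
  i=3: min(500*4^3, 106750) = 32000
  i=4: min(500*4^4, 106750) = 106750
  i=5: min(500*4^5, 106750) = 106750
  i=6: min(500*4^6, 106750) = 106750
  i=7: min(500*4^7, 106750) = 106750
  i=8: min(500*4^8, 106750) = 106750
  i=9: min(500*4^9, 106750) = 106750
  i=10: min(500*4^10, 106750) = 106750
  i=11: min(500*4^11, 106750) = 106750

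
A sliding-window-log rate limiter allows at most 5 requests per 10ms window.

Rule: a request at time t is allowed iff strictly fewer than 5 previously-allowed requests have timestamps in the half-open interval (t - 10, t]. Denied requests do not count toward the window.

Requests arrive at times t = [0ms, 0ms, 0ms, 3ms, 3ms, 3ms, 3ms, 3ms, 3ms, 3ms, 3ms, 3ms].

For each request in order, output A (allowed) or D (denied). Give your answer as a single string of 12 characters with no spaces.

Tracking allowed requests in the window:
  req#1 t=0ms: ALLOW
  req#2 t=0ms: ALLOW
  req#3 t=0ms: ALLOW
  req#4 t=3ms: ALLOW
  req#5 t=3ms: ALLOW
  req#6 t=3ms: DENY
  req#7 t=3ms: DENY
  req#8 t=3ms: DENY
  req#9 t=3ms: DENY
  req#10 t=3ms: DENY
  req#11 t=3ms: DENY
  req#12 t=3ms: DENY

Answer: AAAAADDDDDDD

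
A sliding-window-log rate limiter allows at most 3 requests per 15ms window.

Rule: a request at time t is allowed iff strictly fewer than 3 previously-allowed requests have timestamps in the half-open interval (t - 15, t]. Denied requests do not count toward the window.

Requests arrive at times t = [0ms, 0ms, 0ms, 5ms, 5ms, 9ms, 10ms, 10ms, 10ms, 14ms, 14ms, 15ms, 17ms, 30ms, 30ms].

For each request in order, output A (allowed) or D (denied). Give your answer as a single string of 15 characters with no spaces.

Answer: AAADDDDDDDDAAAA

Derivation:
Tracking allowed requests in the window:
  req#1 t=0ms: ALLOW
  req#2 t=0ms: ALLOW
  req#3 t=0ms: ALLOW
  req#4 t=5ms: DENY
  req#5 t=5ms: DENY
  req#6 t=9ms: DENY
  req#7 t=10ms: DENY
  req#8 t=10ms: DENY
  req#9 t=10ms: DENY
  req#10 t=14ms: DENY
  req#11 t=14ms: DENY
  req#12 t=15ms: ALLOW
  req#13 t=17ms: ALLOW
  req#14 t=30ms: ALLOW
  req#15 t=30ms: ALLOW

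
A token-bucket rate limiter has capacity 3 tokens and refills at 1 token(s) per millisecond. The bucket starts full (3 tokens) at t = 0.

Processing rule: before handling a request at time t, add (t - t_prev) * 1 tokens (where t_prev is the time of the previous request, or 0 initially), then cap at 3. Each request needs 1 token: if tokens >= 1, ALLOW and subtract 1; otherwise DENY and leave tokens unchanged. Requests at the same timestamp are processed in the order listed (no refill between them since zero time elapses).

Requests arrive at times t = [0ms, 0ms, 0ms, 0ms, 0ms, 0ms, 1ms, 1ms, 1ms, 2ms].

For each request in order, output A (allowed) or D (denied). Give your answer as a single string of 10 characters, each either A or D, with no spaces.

Answer: AAADDDADDA

Derivation:
Simulating step by step:
  req#1 t=0ms: ALLOW
  req#2 t=0ms: ALLOW
  req#3 t=0ms: ALLOW
  req#4 t=0ms: DENY
  req#5 t=0ms: DENY
  req#6 t=0ms: DENY
  req#7 t=1ms: ALLOW
  req#8 t=1ms: DENY
  req#9 t=1ms: DENY
  req#10 t=2ms: ALLOW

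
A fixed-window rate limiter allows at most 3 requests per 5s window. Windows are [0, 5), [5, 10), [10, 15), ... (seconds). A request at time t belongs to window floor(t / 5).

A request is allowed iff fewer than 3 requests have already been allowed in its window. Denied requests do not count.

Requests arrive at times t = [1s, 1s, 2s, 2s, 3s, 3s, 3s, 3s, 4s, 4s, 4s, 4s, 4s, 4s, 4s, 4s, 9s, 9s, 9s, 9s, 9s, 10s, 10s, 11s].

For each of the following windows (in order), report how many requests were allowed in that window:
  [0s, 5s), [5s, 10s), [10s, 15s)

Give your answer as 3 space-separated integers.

Processing requests:
  req#1 t=1s (window 0): ALLOW
  req#2 t=1s (window 0): ALLOW
  req#3 t=2s (window 0): ALLOW
  req#4 t=2s (window 0): DENY
  req#5 t=3s (window 0): DENY
  req#6 t=3s (window 0): DENY
  req#7 t=3s (window 0): DENY
  req#8 t=3s (window 0): DENY
  req#9 t=4s (window 0): DENY
  req#10 t=4s (window 0): DENY
  req#11 t=4s (window 0): DENY
  req#12 t=4s (window 0): DENY
  req#13 t=4s (window 0): DENY
  req#14 t=4s (window 0): DENY
  req#15 t=4s (window 0): DENY
  req#16 t=4s (window 0): DENY
  req#17 t=9s (window 1): ALLOW
  req#18 t=9s (window 1): ALLOW
  req#19 t=9s (window 1): ALLOW
  req#20 t=9s (window 1): DENY
  req#21 t=9s (window 1): DENY
  req#22 t=10s (window 2): ALLOW
  req#23 t=10s (window 2): ALLOW
  req#24 t=11s (window 2): ALLOW

Allowed counts by window: 3 3 3

Answer: 3 3 3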